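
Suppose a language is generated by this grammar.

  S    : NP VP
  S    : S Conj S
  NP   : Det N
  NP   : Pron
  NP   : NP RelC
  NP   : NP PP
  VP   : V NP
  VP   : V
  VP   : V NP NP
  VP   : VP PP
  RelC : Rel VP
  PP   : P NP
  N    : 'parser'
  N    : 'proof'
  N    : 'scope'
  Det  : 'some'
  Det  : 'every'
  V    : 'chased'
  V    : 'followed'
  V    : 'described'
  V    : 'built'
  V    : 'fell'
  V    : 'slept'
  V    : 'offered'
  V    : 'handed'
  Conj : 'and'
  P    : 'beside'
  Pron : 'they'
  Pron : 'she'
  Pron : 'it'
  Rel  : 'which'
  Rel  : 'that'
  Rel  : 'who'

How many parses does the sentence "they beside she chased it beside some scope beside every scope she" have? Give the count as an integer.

The two bracketings:
[S [NP [NP [Pron they]] [PP [P beside] [NP [Pron she]]]] [VP [V chased] [NP [NP [Pron it]] [PP [P beside] [NP [NP [Det some] [N scope]] [PP [P beside] [NP [Det every] [N scope]]]]]] [NP [Pron she]]]]
[S [NP [NP [Pron they]] [PP [P beside] [NP [Pron she]]]] [VP [V chased] [NP [NP [NP [Pron it]] [PP [P beside] [NP [Det some] [N scope]]]] [PP [P beside] [NP [Det every] [N scope]]]] [NP [Pron she]]]]
The trees differ in how a recursive rule is bracketed over the same span.

2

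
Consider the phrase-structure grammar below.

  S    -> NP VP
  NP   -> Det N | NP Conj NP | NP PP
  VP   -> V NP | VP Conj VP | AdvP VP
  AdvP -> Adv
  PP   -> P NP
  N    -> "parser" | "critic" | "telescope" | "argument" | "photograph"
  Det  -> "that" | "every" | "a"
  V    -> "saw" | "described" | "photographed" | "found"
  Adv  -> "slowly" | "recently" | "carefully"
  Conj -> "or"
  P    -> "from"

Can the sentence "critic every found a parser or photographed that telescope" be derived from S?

An N word can never sit immediately before a Det word in any string this grammar generates, so the substring 'critic every' rules out a derivation.

Ungrammatical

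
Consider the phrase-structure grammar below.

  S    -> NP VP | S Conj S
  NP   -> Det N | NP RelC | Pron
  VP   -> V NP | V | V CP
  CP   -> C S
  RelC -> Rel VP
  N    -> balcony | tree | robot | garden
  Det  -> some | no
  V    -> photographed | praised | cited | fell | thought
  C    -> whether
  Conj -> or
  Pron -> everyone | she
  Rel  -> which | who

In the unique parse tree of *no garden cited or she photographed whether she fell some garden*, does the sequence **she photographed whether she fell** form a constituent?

[S [S [NP [Det no] [N garden]] [VP [V cited]]] [Conj or] [S [NP [Pron she]] [VP [V photographed] [CP [C whether] [S [NP [Pron she]] [VP [V fell] [NP [Det some] [N garden]]]]]]]]
The smallest constituent containing 'she photographed whether she fell' is the S spanning 'she photographed whether she fell some garden'; no single node in the tree dominates exactly the given words.

No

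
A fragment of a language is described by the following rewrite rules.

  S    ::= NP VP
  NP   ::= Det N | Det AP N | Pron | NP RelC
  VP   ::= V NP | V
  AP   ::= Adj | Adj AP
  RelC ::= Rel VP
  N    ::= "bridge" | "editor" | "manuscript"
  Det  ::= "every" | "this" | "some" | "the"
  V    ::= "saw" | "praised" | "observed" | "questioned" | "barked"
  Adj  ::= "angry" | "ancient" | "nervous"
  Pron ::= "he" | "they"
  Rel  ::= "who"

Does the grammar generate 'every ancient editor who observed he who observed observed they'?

Grammatical

[S [NP [NP [Det every] [AP [Adj ancient]] [N editor]] [RelC [Rel who] [VP [V observed] [NP [NP [Pron he]] [RelC [Rel who] [VP [V observed]]]]]]] [VP [V observed] [NP [Pron they]]]]
Each bracket corresponds to one application of a listed rule, so the string is derivable from S.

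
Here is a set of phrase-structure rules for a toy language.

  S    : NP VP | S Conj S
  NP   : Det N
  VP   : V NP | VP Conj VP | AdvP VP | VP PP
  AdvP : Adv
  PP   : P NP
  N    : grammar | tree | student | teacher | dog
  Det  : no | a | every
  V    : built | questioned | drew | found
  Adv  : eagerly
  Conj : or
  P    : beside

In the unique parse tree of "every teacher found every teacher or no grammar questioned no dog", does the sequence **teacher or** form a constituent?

No

[S [S [NP [Det every] [N teacher]] [VP [V found] [NP [Det every] [N teacher]]]] [Conj or] [S [NP [Det no] [N grammar]] [VP [V questioned] [NP [Det no] [N dog]]]]]
The smallest constituent containing 'teacher or' is the S spanning 'every teacher found every teacher or no grammar questioned no dog'; no single node in the tree dominates exactly the given words.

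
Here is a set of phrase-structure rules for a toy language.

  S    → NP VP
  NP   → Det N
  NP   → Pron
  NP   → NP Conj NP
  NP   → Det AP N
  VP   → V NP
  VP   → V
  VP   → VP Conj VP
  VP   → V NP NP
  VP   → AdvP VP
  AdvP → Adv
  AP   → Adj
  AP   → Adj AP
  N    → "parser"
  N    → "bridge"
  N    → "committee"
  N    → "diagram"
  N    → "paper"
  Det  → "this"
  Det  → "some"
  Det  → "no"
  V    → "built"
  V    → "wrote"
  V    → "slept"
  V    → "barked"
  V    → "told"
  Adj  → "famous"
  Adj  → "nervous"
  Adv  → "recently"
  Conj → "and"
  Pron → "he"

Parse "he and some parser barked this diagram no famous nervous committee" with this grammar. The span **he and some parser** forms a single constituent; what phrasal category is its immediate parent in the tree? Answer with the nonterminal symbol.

S
  NP
    NP
      Pron: he
    Conj: and
    NP
      Det: some
      N: parser
  VP
    V: barked
    NP
      Det: this
      N: diagram
    NP
      Det: no
      AP
        Adj: famous
        AP
          Adj: nervous
      N: committee
The span 'he and some parser' is the NP node built by NP → NP Conj NP.
Its mother is the S built by S → NP VP.

S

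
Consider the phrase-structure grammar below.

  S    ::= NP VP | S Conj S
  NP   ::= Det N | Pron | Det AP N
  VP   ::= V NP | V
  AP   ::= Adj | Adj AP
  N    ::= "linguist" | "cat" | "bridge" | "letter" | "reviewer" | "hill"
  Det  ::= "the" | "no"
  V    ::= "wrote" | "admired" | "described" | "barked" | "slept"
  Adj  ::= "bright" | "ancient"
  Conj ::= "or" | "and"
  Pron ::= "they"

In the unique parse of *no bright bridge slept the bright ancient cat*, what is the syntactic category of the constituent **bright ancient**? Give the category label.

[S [NP [Det no] [AP [Adj bright]] [N bridge]] [VP [V slept] [NP [Det the] [AP [Adj bright] [AP [Adj ancient]]] [N cat]]]]
The span 'bright ancient' is the AP node built by AP → Adj AP.

AP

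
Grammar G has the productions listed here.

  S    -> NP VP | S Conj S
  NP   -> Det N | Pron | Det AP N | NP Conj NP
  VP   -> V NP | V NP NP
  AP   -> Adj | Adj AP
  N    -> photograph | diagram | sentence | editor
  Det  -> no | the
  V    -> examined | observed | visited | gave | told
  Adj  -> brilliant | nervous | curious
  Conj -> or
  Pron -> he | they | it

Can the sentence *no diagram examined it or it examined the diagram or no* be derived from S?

For S → NP VP, the only prefix that parses as NP is 'no diagram', but the remainder 'examined it or it examined the diagram or no' is not a VP under these rules. The alternative S rule S → S Conj S likewise has no satisfying split.

Ungrammatical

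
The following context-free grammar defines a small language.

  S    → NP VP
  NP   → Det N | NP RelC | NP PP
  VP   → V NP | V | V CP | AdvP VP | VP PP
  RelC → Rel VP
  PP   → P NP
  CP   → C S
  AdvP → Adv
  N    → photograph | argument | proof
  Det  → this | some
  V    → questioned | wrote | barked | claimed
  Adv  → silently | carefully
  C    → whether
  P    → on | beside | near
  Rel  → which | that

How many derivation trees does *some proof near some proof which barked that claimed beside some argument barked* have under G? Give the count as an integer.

Two of the 7 distinct bracketings:
[S [NP [NP [NP [NP [Det some] [N proof]] [PP [P near] [NP [Det some] [N proof]]]] [RelC [Rel which] [VP [V barked]]]] [RelC [Rel that] [VP [VP [V claimed]] [PP [P beside] [NP [Det some] [N argument]]]]]] [VP [V barked]]]
[S [NP [NP [NP [Det some] [N proof]] [PP [P near] [NP [NP [Det some] [N proof]] [RelC [Rel which] [VP [V barked]]]]]] [RelC [Rel that] [VP [VP [V claimed]] [PP [P beside] [NP [Det some] [N argument]]]]]] [VP [V barked]]]
The trees differ in how a recursive rule is bracketed over the same span.

7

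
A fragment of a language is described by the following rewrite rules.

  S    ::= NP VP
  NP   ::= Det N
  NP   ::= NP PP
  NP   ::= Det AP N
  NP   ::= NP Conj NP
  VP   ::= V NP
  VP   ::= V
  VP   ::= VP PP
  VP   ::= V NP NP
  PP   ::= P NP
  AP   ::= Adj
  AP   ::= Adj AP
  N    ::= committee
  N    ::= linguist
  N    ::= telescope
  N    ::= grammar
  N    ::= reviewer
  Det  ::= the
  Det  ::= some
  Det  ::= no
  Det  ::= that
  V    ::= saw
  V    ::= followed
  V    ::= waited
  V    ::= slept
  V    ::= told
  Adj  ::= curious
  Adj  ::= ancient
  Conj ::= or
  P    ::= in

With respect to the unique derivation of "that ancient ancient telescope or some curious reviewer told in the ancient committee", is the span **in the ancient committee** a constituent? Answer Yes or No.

[S [NP [NP [Det that] [AP [Adj ancient] [AP [Adj ancient]]] [N telescope]] [Conj or] [NP [Det some] [AP [Adj curious]] [N reviewer]]] [VP [VP [V told]] [PP [P in] [NP [Det the] [AP [Adj ancient]] [N committee]]]]]
The words 'in the ancient committee' are exhaustively dominated by a single PP node (built by PP → P NP), so they form a constituent.

Yes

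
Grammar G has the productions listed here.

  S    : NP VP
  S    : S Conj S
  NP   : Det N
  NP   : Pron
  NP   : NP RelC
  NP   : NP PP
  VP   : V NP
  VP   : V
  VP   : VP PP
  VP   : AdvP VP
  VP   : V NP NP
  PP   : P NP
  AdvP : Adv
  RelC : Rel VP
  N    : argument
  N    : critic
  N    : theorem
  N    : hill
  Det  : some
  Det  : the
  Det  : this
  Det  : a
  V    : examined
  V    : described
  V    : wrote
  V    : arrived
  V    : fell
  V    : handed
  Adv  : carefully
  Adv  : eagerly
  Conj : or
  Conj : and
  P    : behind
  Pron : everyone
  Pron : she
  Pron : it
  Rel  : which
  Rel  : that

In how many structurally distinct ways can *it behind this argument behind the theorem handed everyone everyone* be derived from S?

The two bracketings:
[S [NP [NP [Pron it]] [PP [P behind] [NP [NP [Det this] [N argument]] [PP [P behind] [NP [Det the] [N theorem]]]]]] [VP [V handed] [NP [Pron everyone]] [NP [Pron everyone]]]]
[S [NP [NP [NP [Pron it]] [PP [P behind] [NP [Det this] [N argument]]]] [PP [P behind] [NP [Det the] [N theorem]]]] [VP [V handed] [NP [Pron everyone]] [NP [Pron everyone]]]]
The trees differ in how a recursive rule is bracketed over the same span.

2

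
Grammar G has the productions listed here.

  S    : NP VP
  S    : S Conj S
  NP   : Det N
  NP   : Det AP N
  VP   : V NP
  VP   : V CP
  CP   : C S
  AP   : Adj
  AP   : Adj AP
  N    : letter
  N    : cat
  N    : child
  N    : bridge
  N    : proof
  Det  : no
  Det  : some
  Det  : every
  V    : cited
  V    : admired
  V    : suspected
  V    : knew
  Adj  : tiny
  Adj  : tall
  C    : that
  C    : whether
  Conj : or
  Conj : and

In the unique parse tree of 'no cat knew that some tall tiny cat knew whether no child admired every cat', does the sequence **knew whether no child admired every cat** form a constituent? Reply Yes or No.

Yes

[S [NP [Det no] [N cat]] [VP [V knew] [CP [C that] [S [NP [Det some] [AP [Adj tall] [AP [Adj tiny]]] [N cat]] [VP [V knew] [CP [C whether] [S [NP [Det no] [N child]] [VP [V admired] [NP [Det every] [N cat]]]]]]]]]]
The words 'knew whether no child admired every cat' are exhaustively dominated by a single VP node (built by VP → V CP), so they form a constituent.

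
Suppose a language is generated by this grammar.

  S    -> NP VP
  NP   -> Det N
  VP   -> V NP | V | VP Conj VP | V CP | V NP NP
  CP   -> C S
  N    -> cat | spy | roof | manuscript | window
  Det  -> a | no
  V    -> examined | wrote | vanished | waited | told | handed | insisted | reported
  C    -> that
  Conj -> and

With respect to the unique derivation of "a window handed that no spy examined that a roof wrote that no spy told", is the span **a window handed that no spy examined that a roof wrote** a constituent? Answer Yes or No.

No

[S [NP [Det a] [N window]] [VP [V handed] [CP [C that] [S [NP [Det no] [N spy]] [VP [V examined] [CP [C that] [S [NP [Det a] [N roof]] [VP [V wrote] [CP [C that] [S [NP [Det no] [N spy]] [VP [V told]]]]]]]]]]]]
The smallest constituent containing 'a window handed that no spy examined that a roof wrote' is the S spanning 'a window handed that no spy examined that a roof wrote that no spy told'; no single node in the tree dominates exactly the given words.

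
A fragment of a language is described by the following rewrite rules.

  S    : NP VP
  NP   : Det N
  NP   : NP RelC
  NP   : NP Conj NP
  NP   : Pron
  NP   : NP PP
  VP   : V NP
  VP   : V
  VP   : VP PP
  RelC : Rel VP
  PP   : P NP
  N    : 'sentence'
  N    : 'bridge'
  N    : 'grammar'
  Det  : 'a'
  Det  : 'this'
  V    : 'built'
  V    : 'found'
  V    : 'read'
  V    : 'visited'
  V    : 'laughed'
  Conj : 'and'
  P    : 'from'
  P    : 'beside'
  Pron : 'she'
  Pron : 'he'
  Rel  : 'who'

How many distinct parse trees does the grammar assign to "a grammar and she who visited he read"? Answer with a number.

The two bracketings:
[S [NP [NP [NP [Det a] [N grammar]] [Conj and] [NP [Pron she]]] [RelC [Rel who] [VP [V visited] [NP [Pron he]]]]] [VP [V read]]]
[S [NP [NP [Det a] [N grammar]] [Conj and] [NP [NP [Pron she]] [RelC [Rel who] [VP [V visited] [NP [Pron he]]]]]] [VP [V read]]]
The trees differ in how a recursive rule is bracketed over the same span.

2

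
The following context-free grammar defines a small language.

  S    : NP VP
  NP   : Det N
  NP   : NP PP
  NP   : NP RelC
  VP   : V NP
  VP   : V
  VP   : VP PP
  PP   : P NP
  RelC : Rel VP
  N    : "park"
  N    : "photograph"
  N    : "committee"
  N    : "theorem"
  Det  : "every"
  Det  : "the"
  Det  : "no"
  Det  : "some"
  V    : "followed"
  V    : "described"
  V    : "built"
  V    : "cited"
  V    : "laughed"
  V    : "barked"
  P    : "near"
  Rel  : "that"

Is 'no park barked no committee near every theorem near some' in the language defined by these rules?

Ungrammatical

For S → NP VP, the only prefix that parses as NP is 'no park', but the remainder 'barked no committee near every theorem near some' is not a VP under these rules.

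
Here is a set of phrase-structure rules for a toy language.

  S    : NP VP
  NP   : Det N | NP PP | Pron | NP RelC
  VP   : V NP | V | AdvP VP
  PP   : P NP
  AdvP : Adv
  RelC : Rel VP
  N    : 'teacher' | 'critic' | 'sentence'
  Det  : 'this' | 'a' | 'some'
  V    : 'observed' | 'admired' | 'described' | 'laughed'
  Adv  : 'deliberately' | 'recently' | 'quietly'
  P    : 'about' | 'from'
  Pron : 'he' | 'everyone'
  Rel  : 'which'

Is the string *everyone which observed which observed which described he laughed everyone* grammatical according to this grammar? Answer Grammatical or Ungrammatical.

[S [NP [NP [NP [NP [Pron everyone]] [RelC [Rel which] [VP [V observed]]]] [RelC [Rel which] [VP [V observed]]]] [RelC [Rel which] [VP [V described] [NP [Pron he]]]]] [VP [V laughed] [NP [Pron everyone]]]]
Every word is introduced by a lexical rule and the phrasal rules combine the resulting categories into a single S.

Grammatical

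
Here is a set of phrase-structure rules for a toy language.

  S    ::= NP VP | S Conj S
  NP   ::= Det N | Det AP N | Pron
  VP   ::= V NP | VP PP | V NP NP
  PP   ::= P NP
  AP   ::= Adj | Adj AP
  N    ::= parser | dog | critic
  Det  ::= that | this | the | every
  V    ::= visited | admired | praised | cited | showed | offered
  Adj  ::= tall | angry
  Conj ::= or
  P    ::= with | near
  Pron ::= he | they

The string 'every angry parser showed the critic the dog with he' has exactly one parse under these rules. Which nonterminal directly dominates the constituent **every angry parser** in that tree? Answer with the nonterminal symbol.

S
  NP
    Det: every
    AP
      Adj: angry
    N: parser
  VP
    VP
      V: showed
      NP
        Det: the
        N: critic
      NP
        Det: the
        N: dog
    PP
      P: with
      NP
        Pron: he
The span 'every angry parser' is the NP node built by NP → Det AP N.
Its mother is the S built by S → NP VP.

S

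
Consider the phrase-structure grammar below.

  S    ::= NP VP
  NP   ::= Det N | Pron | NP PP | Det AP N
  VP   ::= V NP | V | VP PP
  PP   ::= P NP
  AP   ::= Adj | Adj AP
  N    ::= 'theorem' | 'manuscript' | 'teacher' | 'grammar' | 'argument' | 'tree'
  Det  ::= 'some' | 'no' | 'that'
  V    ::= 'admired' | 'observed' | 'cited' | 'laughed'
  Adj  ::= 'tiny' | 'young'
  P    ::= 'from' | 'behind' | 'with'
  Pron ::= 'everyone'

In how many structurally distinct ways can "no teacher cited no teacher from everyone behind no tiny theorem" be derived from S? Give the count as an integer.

Two of the 5 distinct bracketings:
[S [NP [Det no] [N teacher]] [VP [V cited] [NP [NP [Det no] [N teacher]] [PP [P from] [NP [NP [Pron everyone]] [PP [P behind] [NP [Det no] [AP [Adj tiny]] [N theorem]]]]]]]]
[S [NP [Det no] [N teacher]] [VP [V cited] [NP [NP [NP [Det no] [N teacher]] [PP [P from] [NP [Pron everyone]]]] [PP [P behind] [NP [Det no] [AP [Adj tiny]] [N theorem]]]]]]
The trees differ in how a recursive rule is bracketed over the same span.

5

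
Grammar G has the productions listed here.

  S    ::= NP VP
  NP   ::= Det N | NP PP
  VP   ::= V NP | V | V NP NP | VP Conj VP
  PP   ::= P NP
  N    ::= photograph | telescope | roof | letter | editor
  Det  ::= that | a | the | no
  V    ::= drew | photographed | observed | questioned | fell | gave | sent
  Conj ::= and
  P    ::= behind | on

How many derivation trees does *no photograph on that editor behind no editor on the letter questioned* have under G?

5

Two of the 5 distinct bracketings:
[S [NP [NP [Det no] [N photograph]] [PP [P on] [NP [NP [Det that] [N editor]] [PP [P behind] [NP [NP [Det no] [N editor]] [PP [P on] [NP [Det the] [N letter]]]]]]]] [VP [V questioned]]]
[S [NP [NP [Det no] [N photograph]] [PP [P on] [NP [NP [NP [Det that] [N editor]] [PP [P behind] [NP [Det no] [N editor]]]] [PP [P on] [NP [Det the] [N letter]]]]]] [VP [V questioned]]]
The trees differ in how a recursive rule is bracketed over the same span.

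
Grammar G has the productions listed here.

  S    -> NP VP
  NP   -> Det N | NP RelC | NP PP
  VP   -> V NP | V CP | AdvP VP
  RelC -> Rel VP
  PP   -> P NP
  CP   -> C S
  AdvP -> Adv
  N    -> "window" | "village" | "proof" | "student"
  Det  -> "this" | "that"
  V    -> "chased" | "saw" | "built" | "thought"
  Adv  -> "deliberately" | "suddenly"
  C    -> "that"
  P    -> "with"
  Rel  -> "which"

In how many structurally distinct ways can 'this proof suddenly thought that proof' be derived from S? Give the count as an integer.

[S [NP [Det this] [N proof]] [VP [AdvP [Adv suddenly]] [VP [V thought] [NP [Det that] [N proof]]]]]
No rule offers an alternative attachment or grouping for any span, so this is the only derivation.

1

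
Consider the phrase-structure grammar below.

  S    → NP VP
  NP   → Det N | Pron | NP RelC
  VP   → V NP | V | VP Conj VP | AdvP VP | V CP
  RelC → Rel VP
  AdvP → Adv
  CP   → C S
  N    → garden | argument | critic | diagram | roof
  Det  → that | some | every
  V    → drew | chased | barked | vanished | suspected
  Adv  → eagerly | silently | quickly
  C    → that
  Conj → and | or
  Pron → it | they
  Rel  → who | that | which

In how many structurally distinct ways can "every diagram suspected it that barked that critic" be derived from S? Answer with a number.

[S [NP [Det every] [N diagram]] [VP [V suspected] [NP [NP [Pron it]] [RelC [Rel that] [VP [V barked] [NP [Det that] [N critic]]]]]]]
No rule offers an alternative attachment or grouping for any span, so this is the only derivation.

1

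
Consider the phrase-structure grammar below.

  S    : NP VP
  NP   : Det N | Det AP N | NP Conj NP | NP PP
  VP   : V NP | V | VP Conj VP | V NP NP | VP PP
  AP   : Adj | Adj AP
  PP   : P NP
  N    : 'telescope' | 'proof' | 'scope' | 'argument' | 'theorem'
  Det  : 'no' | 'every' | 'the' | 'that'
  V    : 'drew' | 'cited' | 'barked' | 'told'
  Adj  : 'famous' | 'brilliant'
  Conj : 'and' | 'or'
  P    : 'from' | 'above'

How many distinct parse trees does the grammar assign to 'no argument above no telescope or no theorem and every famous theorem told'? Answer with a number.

Two of the 5 distinct bracketings:
[S [NP [NP [NP [Det no] [N argument]] [PP [P above] [NP [Det no] [N telescope]]]] [Conj or] [NP [NP [Det no] [N theorem]] [Conj and] [NP [Det every] [AP [Adj famous]] [N theorem]]]] [VP [V told]]]
[S [NP [NP [NP [NP [Det no] [N argument]] [PP [P above] [NP [Det no] [N telescope]]]] [Conj or] [NP [Det no] [N theorem]]] [Conj and] [NP [Det every] [AP [Adj famous]] [N theorem]]] [VP [V told]]]
The trees differ in how a recursive rule is bracketed over the same span.

5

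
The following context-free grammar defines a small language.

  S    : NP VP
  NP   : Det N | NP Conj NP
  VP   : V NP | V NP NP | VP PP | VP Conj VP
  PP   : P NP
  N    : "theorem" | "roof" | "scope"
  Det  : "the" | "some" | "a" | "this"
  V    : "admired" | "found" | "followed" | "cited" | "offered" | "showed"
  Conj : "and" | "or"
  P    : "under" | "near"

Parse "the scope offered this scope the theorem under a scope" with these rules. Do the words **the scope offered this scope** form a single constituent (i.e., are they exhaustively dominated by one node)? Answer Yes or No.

[S [NP [Det the] [N scope]] [VP [VP [V offered] [NP [Det this] [N scope]] [NP [Det the] [N theorem]]] [PP [P under] [NP [Det a] [N scope]]]]]
The smallest constituent containing 'the scope offered this scope' is the S spanning 'the scope offered this scope the theorem under a scope'; no single node in the tree dominates exactly the given words.

No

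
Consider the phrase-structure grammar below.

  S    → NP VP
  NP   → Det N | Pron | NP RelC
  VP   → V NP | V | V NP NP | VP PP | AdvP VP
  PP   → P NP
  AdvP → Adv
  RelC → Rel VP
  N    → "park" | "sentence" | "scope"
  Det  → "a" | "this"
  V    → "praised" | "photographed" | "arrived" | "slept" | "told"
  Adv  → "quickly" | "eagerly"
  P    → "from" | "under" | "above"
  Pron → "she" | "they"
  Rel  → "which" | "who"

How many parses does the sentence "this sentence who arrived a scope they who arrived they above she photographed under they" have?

Two of the 3 distinct bracketings:
[S [NP [NP [Det this] [N sentence]] [RelC [Rel who] [VP [V arrived] [NP [Det a] [N scope]] [NP [NP [Pron they]] [RelC [Rel who] [VP [VP [V arrived] [NP [Pron they]]] [PP [P above] [NP [Pron she]]]]]]]]] [VP [VP [V photographed]] [PP [P under] [NP [Pron they]]]]]
[S [NP [NP [Det this] [N sentence]] [RelC [Rel who] [VP [VP [V arrived] [NP [Det a] [N scope]] [NP [NP [Pron they]] [RelC [Rel who] [VP [V arrived] [NP [Pron they]]]]]] [PP [P above] [NP [Pron she]]]]]] [VP [VP [V photographed]] [PP [P under] [NP [Pron they]]]]]
The trees differ in how a recursive rule is bracketed over the same span.

3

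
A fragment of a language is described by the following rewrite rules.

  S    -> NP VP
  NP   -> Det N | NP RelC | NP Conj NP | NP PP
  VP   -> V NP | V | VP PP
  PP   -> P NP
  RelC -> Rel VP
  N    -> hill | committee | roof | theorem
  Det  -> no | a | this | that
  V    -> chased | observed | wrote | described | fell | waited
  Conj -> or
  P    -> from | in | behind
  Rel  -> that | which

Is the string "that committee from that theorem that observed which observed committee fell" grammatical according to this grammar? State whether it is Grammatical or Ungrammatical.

A V word can never sit immediately before an N word in any string this grammar generates, so the substring 'observed committee' rules out a derivation.

Ungrammatical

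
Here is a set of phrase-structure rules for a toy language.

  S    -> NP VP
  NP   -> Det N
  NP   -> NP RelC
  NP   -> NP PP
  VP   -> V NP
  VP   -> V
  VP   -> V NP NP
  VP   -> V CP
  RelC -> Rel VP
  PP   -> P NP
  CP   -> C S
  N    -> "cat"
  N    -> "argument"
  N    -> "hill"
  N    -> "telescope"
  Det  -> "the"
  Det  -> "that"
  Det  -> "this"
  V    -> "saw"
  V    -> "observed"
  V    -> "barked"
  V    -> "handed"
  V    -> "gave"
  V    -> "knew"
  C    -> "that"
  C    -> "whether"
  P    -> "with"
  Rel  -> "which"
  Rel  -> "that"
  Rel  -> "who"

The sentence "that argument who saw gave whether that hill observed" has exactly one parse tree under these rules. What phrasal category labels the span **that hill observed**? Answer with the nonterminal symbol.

[S [NP [NP [Det that] [N argument]] [RelC [Rel who] [VP [V saw]]]] [VP [V gave] [CP [C whether] [S [NP [Det that] [N hill]] [VP [V observed]]]]]]
The span 'that hill observed' is the S node built by S → NP VP.

S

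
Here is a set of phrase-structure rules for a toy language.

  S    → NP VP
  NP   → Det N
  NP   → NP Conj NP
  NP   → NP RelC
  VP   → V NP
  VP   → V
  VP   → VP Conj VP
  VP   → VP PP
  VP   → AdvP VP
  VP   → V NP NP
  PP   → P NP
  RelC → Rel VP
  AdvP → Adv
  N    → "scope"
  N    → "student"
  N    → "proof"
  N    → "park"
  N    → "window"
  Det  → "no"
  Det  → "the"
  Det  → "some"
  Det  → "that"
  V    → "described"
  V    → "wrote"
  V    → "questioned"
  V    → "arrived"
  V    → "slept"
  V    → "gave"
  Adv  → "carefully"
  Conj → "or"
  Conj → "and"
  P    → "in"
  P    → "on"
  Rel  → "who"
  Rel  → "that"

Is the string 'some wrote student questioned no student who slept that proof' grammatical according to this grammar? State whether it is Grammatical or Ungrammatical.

A Det word can never sit immediately before a V word in any string this grammar generates, so the substring 'some wrote' rules out a derivation.

Ungrammatical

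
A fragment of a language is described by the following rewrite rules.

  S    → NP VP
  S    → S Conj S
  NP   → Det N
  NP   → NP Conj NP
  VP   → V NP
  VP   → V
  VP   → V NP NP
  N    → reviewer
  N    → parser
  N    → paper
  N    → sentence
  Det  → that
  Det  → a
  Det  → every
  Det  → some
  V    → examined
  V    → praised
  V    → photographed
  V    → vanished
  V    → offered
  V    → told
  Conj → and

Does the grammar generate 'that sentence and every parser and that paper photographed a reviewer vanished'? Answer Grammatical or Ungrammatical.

For S → NP VP, every NP-prefix leaves a non-VP remainder: after 'that sentence' the remainder is not a VP; after 'that sentence and every parser' the remainder is not a VP; after 'that sentence and every parser and that paper' the remainder is not a VP. The alternative S rule S → S Conj S likewise has no satisfying split.

Ungrammatical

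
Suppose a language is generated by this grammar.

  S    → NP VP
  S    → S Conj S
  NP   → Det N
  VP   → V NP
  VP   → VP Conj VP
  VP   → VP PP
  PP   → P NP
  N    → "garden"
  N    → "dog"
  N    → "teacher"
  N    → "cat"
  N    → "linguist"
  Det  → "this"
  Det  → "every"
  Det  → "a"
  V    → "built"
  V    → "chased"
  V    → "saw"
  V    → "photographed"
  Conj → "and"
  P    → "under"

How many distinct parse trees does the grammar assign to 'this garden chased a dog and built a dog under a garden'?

The two bracketings:
[S [NP [Det this] [N garden]] [VP [VP [V chased] [NP [Det a] [N dog]]] [Conj and] [VP [VP [V built] [NP [Det a] [N dog]]] [PP [P under] [NP [Det a] [N garden]]]]]]
[S [NP [Det this] [N garden]] [VP [VP [VP [V chased] [NP [Det a] [N dog]]] [Conj and] [VP [V built] [NP [Det a] [N dog]]]] [PP [P under] [NP [Det a] [N garden]]]]]
The trees differ in how a recursive rule is bracketed over the same span.

2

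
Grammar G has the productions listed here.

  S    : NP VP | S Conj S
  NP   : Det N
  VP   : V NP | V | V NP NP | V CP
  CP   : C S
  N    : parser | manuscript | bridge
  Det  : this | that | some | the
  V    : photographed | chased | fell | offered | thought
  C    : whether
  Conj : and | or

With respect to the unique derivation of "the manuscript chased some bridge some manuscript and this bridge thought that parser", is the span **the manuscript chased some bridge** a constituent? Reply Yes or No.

[S [S [NP [Det the] [N manuscript]] [VP [V chased] [NP [Det some] [N bridge]] [NP [Det some] [N manuscript]]]] [Conj and] [S [NP [Det this] [N bridge]] [VP [V thought] [NP [Det that] [N parser]]]]]
The smallest constituent containing 'the manuscript chased some bridge' is the S spanning 'the manuscript chased some bridge some manuscript'; no single node in the tree dominates exactly the given words.

No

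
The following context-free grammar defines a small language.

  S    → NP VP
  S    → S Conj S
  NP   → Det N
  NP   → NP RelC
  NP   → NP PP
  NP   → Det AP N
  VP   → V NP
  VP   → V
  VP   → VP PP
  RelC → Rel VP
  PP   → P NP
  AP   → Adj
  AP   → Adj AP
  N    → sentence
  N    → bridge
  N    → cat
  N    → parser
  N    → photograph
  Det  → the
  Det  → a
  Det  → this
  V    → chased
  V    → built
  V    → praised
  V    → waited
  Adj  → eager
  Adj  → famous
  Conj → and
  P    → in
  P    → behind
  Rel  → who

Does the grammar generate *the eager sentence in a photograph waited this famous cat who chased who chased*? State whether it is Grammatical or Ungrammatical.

Grammatical

S
  NP
    NP
      Det: the
      AP
        Adj: eager
      N: sentence
    PP
      P: in
      NP
        Det: a
        N: photograph
  VP
    V: waited
    NP
      NP
        NP
          Det: this
          AP
            Adj: famous
          N: cat
        RelC
          Rel: who
          VP
            V: chased
      RelC
        Rel: who
        VP
          V: chased
Each bracket corresponds to one application of a listed rule, so the string is derivable from S.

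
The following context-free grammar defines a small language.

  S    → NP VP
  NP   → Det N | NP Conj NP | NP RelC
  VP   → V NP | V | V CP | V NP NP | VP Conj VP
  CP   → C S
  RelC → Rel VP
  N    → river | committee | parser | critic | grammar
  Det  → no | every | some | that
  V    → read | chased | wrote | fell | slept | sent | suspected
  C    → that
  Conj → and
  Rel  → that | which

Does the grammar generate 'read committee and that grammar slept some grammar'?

A V word can never sit immediately before an N word in any string this grammar generates, so the substring 'read committee' rules out a derivation.

Ungrammatical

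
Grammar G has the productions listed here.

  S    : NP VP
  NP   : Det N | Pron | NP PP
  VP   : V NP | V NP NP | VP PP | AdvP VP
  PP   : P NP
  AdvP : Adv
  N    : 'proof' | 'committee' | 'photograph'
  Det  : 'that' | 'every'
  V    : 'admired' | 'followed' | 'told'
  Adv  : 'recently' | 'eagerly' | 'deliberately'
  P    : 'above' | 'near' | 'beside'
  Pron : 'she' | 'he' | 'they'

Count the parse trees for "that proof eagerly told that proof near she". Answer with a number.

3

Two of the 3 distinct bracketings:
[S [NP [Det that] [N proof]] [VP [VP [AdvP [Adv eagerly]] [VP [V told] [NP [Det that] [N proof]]]] [PP [P near] [NP [Pron she]]]]]
[S [NP [Det that] [N proof]] [VP [AdvP [Adv eagerly]] [VP [V told] [NP [NP [Det that] [N proof]] [PP [P near] [NP [Pron she]]]]]]]
The difference turns on whether NP → NP PP is used at the relevant span, versus an alternative expansion of NP.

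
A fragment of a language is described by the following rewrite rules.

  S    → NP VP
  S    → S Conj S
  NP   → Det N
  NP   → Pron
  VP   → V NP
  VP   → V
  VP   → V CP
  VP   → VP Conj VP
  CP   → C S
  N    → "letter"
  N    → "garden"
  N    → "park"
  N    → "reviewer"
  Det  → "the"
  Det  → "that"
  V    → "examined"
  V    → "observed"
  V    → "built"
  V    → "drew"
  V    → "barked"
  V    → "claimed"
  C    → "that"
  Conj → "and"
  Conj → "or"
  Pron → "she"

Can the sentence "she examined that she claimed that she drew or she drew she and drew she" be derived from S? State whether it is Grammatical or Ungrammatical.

Grammatical

[S [NP [Pron she]] [VP [V examined] [CP [C that] [S [NP [Pron she]] [VP [V claimed] [CP [C that] [S [S [NP [Pron she]] [VP [V drew]]] [Conj or] [S [NP [Pron she]] [VP [VP [V drew] [NP [Pron she]]] [Conj and] [VP [V drew] [NP [Pron she]]]]]]]]]]]]
The bracketing above is licensed at every node by one of the given productions, with S at the root.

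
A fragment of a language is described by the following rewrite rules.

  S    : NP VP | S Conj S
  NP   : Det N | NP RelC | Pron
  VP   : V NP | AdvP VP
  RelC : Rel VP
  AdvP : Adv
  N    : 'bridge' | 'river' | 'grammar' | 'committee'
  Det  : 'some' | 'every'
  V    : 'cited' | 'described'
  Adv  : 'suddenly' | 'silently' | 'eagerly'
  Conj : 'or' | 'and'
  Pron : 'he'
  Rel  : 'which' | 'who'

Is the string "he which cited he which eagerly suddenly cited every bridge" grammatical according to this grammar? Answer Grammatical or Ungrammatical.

Ungrammatical

For S → NP VP, every NP-prefix leaves a non-VP remainder: after 'he' the remainder is not a VP; after 'he which cited he' the remainder is not a VP. The alternative S rule S → S Conj S likewise has no satisfying split.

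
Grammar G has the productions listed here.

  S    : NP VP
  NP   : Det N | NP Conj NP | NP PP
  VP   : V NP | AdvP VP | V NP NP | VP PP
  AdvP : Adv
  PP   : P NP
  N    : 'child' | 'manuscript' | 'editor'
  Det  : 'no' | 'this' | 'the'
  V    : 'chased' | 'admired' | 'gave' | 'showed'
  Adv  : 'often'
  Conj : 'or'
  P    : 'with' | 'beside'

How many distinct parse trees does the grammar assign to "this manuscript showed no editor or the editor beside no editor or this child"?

Two of the 6 distinct bracketings:
[S [NP [Det this] [N manuscript]] [VP [V showed] [NP [NP [Det no] [N editor]] [Conj or] [NP [NP [NP [Det the] [N editor]] [PP [P beside] [NP [Det no] [N editor]]]] [Conj or] [NP [Det this] [N child]]]]]]
[S [NP [Det this] [N manuscript]] [VP [V showed] [NP [NP [Det no] [N editor]] [Conj or] [NP [NP [Det the] [N editor]] [PP [P beside] [NP [NP [Det no] [N editor]] [Conj or] [NP [Det this] [N child]]]]]]]]
The trees differ in how a recursive rule is bracketed over the same span.

6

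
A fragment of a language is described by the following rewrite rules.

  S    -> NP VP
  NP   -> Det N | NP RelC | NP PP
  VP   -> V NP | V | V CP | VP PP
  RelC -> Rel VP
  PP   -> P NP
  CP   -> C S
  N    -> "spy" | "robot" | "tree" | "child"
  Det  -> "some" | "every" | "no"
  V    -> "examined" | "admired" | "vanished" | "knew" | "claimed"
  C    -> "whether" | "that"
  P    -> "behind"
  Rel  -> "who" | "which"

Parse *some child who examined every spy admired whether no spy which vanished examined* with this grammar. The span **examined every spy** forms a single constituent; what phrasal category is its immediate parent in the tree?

[S [NP [NP [Det some] [N child]] [RelC [Rel who] [VP [V examined] [NP [Det every] [N spy]]]]] [VP [V admired] [CP [C whether] [S [NP [NP [Det no] [N spy]] [RelC [Rel which] [VP [V vanished]]]] [VP [V examined]]]]]]
The span 'examined every spy' is the VP node built by VP → V NP.
Its mother is the RelC built by RelC → Rel VP.

RelC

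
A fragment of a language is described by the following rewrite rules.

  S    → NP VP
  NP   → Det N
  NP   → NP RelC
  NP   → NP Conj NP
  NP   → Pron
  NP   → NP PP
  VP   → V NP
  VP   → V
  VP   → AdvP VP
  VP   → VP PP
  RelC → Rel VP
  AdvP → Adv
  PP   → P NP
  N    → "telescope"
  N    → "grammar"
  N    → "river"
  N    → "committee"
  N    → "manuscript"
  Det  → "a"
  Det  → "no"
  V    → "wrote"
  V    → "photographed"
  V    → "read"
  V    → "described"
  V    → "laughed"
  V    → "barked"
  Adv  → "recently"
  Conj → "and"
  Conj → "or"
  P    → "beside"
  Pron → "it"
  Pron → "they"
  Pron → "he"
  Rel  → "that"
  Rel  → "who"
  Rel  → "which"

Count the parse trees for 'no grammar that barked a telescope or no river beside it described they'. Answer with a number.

Two of the 6 distinct bracketings:
[S [NP [NP [Det no] [N grammar]] [RelC [Rel that] [VP [V barked] [NP [NP [Det a] [N telescope]] [Conj or] [NP [NP [Det no] [N river]] [PP [P beside] [NP [Pron it]]]]]]]] [VP [V described] [NP [Pron they]]]]
[S [NP [NP [Det no] [N grammar]] [RelC [Rel that] [VP [V barked] [NP [NP [NP [Det a] [N telescope]] [Conj or] [NP [Det no] [N river]]] [PP [P beside] [NP [Pron it]]]]]]] [VP [V described] [NP [Pron they]]]]
The trees differ in how a recursive rule is bracketed over the same span.

6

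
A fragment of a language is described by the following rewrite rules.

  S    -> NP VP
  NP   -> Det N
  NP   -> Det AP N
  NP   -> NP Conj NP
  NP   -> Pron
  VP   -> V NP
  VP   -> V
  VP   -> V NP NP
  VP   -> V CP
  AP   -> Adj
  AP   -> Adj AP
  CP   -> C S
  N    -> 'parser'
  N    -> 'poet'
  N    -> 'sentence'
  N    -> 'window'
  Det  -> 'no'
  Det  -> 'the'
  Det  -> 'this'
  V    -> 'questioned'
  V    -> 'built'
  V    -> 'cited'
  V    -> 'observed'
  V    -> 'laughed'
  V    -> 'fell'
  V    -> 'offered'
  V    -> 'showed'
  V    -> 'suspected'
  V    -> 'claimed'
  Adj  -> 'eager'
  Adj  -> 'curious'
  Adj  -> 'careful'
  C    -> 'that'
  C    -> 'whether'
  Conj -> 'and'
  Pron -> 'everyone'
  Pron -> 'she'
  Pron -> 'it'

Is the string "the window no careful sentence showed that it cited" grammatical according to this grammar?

For S → NP VP, the only prefix that parses as NP is 'the window', but the remainder 'no careful sentence showed that it cited' is not a VP under these rules.

Ungrammatical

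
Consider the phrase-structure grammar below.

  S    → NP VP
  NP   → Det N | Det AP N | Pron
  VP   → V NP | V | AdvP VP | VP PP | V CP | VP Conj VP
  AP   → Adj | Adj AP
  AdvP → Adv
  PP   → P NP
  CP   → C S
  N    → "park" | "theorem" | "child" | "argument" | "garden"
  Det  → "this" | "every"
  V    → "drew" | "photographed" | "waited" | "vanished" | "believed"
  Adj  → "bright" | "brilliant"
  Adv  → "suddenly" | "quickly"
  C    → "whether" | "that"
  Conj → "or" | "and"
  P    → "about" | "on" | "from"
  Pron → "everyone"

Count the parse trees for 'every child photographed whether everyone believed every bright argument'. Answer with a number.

1

[S [NP [Det every] [N child]] [VP [V photographed] [CP [C whether] [S [NP [Pron everyone]] [VP [V believed] [NP [Det every] [AP [Adj bright]] [N argument]]]]]]]
No rule offers an alternative attachment or grouping for any span, so this is the only derivation.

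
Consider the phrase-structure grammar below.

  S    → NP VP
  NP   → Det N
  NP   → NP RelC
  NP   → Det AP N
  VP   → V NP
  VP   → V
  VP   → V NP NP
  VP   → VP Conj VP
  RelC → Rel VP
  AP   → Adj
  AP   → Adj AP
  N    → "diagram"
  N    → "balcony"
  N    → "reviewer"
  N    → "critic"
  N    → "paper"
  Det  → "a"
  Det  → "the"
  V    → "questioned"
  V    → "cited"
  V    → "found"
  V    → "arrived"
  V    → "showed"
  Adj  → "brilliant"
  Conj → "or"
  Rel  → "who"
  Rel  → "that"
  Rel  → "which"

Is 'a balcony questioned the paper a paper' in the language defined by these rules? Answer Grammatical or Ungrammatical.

Grammatical

[S [NP [Det a] [N balcony]] [VP [V questioned] [NP [Det the] [N paper]] [NP [Det a] [N paper]]]]
Each bracket corresponds to one application of a listed rule, so the string is derivable from S.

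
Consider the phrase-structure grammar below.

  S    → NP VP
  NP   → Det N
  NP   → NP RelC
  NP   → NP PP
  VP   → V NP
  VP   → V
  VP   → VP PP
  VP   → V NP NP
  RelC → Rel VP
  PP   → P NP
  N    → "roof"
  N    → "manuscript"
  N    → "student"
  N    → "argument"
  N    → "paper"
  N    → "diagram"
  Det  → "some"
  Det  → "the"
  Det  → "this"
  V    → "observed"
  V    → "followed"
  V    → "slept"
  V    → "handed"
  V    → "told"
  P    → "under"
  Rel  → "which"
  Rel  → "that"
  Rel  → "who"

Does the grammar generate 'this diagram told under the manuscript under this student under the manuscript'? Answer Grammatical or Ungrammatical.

Grammatical

S
  NP
    Det: this
    N: diagram
  VP
    VP
      V: told
    PP
      P: under
      NP
        NP
          Det: the
          N: manuscript
        PP
          P: under
          NP
            NP
              Det: this
              N: student
            PP
              P: under
              NP
                Det: the
                N: manuscript
Each bracket corresponds to one application of a listed rule, so the string is derivable from S.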